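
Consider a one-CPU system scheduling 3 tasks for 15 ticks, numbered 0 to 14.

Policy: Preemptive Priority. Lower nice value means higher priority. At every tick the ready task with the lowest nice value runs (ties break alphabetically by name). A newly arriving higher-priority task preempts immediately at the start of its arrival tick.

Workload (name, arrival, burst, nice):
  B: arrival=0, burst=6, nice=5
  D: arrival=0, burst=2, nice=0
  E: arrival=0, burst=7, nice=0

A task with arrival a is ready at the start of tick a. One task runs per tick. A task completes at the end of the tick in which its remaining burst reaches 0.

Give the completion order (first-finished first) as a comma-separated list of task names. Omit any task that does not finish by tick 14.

completion order = D, E, B

t=0: ready={B,D,E} → run D
t=1: ready={B,D,E} → run D
t=2: ready={B,E} → run E
t=3: ready={B,E} → run E
t=4: ready={B,E} → run E
t=5: ready={B,E} → run E
t=6: ready={B,E} → run E
t=7: ready={B,E} → run E
t=8: ready={B,E} → run E
t=9: ready={B} → run B
t=10: ready={B} → run B
t=11: ready={B} → run B
t=12: ready={B} → run B
t=13: ready={B} → run B
t=14: ready={B} → run B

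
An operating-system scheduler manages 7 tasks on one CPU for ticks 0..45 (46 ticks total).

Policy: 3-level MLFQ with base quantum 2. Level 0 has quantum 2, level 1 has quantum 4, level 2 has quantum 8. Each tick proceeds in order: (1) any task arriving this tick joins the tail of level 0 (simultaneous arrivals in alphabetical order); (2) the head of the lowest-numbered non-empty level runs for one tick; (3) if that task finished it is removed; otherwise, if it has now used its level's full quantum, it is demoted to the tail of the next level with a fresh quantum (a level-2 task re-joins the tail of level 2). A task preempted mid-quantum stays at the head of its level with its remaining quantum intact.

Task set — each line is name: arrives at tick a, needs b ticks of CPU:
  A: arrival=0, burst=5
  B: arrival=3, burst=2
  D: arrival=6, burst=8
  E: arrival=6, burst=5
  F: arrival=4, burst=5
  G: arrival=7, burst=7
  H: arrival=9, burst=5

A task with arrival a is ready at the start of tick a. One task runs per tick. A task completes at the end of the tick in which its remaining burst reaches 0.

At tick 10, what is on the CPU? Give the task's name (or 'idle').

running at tick 10 = E

t=0: L0/L1/L2 = A/-/- → run A
t=1: L0/L1/L2 = A/-/- → run A
t=2: L0/L1/L2 = -/A/- → run A
t=3: L0/L1/L2 = B/A/- → run B
t=4: L0/L1/L2 = BF/A/- → run B
t=5: L0/L1/L2 = F/A/- → run F
t=6: L0/L1/L2 = FDE/A/- → run F
t=7: L0/L1/L2 = DEG/AF/- → run D
t=8: L0/L1/L2 = DEG/AF/- → run D
t=9: L0/L1/L2 = EGH/AFD/- → run E
t=10: L0/L1/L2 = EGH/AFD/- → run E
t=11: L0/L1/L2 = GH/AFDE/- → run G
t=12: L0/L1/L2 = GH/AFDE/- → run G
t=13: L0/L1/L2 = H/AFDEG/- → run H
t=14: L0/L1/L2 = H/AFDEG/- → run H
t=15: L0/L1/L2 = -/AFDEGH/- → run A
t=16: L0/L1/L2 = -/AFDEGH/- → run A
t=17: L0/L1/L2 = -/FDEGH/- → run F
t=18: L0/L1/L2 = -/FDEGH/- → run F
t=19: L0/L1/L2 = -/FDEGH/- → run F
t=20: L0/L1/L2 = -/DEGH/- → run D
t=21: L0/L1/L2 = -/DEGH/- → run D
t=22: L0/L1/L2 = -/DEGH/- → run D
t=23: L0/L1/L2 = -/DEGH/- → run D
t=24: L0/L1/L2 = -/EGH/D → run E
t=25: L0/L1/L2 = -/EGH/D → run E
t=26: L0/L1/L2 = -/EGH/D → run E
t=27: L0/L1/L2 = -/GH/D → run G
t=28: L0/L1/L2 = -/GH/D → run G
t=29: L0/L1/L2 = -/GH/D → run G
t=30: L0/L1/L2 = -/GH/D → run G
t=31: L0/L1/L2 = -/H/DG → run H
t=32: L0/L1/L2 = -/H/DG → run H
t=33: L0/L1/L2 = -/H/DG → run H
t=34: L0/L1/L2 = -/-/DG → run D
t=35: L0/L1/L2 = -/-/DG → run D
t=36: L0/L1/L2 = -/-/G → run G
t=37: (idle)
t=38: (idle)
t=39: (idle)
t=40: (idle)
t=41: (idle)
t=42: (idle)
t=43: (idle)
t=44: (idle)
t=45: (idle)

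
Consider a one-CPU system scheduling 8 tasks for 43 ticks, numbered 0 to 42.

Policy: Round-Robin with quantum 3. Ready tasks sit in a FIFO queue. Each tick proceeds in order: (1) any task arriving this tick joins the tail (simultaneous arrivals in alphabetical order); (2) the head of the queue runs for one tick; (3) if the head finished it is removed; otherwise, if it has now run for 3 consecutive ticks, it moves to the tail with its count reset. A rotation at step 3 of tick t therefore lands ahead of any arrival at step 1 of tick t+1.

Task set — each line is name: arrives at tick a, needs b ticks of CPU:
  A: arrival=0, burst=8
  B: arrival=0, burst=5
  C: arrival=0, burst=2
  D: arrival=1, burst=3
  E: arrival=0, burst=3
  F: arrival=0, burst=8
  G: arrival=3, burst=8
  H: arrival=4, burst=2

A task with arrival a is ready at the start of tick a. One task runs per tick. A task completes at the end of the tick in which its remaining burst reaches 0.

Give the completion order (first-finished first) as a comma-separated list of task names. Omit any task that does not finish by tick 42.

completion order = C, E, D, H, B, A, F, G

t=0: queue=[A,B,C,E,F] q_used=0 → run A
t=1: queue=[A,B,C,E,F,D] q_used=1 → run A
t=2: queue=[A,B,C,E,F,D] q_used=2 → run A
t=3: queue=[B,C,E,F,D,A,G] q_used=0 → run B
t=4: queue=[B,C,E,F,D,A,G,H] q_used=1 → run B
t=5: queue=[B,C,E,F,D,A,G,H] q_used=2 → run B
t=6: queue=[C,E,F,D,A,G,H,B] q_used=0 → run C
t=7: queue=[C,E,F,D,A,G,H,B] q_used=1 → run C
t=8: queue=[E,F,D,A,G,H,B] q_used=0 → run E
t=9: queue=[E,F,D,A,G,H,B] q_used=1 → run E
t=10: queue=[E,F,D,A,G,H,B] q_used=2 → run E
t=11: queue=[F,D,A,G,H,B] q_used=0 → run F
t=12: queue=[F,D,A,G,H,B] q_used=1 → run F
t=13: queue=[F,D,A,G,H,B] q_used=2 → run F
t=14: queue=[D,A,G,H,B,F] q_used=0 → run D
t=15: queue=[D,A,G,H,B,F] q_used=1 → run D
t=16: queue=[D,A,G,H,B,F] q_used=2 → run D
t=17: queue=[A,G,H,B,F] q_used=0 → run A
t=18: queue=[A,G,H,B,F] q_used=1 → run A
t=19: queue=[A,G,H,B,F] q_used=2 → run A
t=20: queue=[G,H,B,F,A] q_used=0 → run G
t=21: queue=[G,H,B,F,A] q_used=1 → run G
t=22: queue=[G,H,B,F,A] q_used=2 → run G
t=23: queue=[H,B,F,A,G] q_used=0 → run H
t=24: queue=[H,B,F,A,G] q_used=1 → run H
t=25: queue=[B,F,A,G] q_used=0 → run B
t=26: queue=[B,F,A,G] q_used=1 → run B
t=27: queue=[F,A,G] q_used=0 → run F
t=28: queue=[F,A,G] q_used=1 → run F
t=29: queue=[F,A,G] q_used=2 → run F
t=30: queue=[A,G,F] q_used=0 → run A
t=31: queue=[A,G,F] q_used=1 → run A
t=32: queue=[G,F] q_used=0 → run G
t=33: queue=[G,F] q_used=1 → run G
t=34: queue=[G,F] q_used=2 → run G
t=35: queue=[F,G] q_used=0 → run F
t=36: queue=[F,G] q_used=1 → run F
t=37: queue=[G] q_used=0 → run G
t=38: queue=[G] q_used=1 → run G
t=39: (idle)
t=40: (idle)
t=41: (idle)
t=42: (idle)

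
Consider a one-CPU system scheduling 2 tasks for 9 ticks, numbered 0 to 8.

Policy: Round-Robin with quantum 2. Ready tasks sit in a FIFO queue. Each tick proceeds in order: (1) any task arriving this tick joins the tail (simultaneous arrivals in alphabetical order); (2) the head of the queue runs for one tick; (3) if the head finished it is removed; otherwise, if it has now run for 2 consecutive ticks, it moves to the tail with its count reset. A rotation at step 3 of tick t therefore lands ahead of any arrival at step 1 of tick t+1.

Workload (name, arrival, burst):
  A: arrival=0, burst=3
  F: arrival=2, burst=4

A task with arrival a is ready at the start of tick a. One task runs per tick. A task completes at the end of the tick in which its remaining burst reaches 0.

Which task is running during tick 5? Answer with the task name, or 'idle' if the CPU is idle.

running at tick 5 = F

t=0: queue=[A] q_used=0 → run A
t=1: queue=[A] q_used=1 → run A
t=2: queue=[A,F] q_used=0 → run A
t=3: queue=[F] q_used=0 → run F
t=4: queue=[F] q_used=1 → run F
t=5: queue=[F] q_used=0 → run F
t=6: queue=[F] q_used=1 → run F
t=7: (idle)
t=8: (idle)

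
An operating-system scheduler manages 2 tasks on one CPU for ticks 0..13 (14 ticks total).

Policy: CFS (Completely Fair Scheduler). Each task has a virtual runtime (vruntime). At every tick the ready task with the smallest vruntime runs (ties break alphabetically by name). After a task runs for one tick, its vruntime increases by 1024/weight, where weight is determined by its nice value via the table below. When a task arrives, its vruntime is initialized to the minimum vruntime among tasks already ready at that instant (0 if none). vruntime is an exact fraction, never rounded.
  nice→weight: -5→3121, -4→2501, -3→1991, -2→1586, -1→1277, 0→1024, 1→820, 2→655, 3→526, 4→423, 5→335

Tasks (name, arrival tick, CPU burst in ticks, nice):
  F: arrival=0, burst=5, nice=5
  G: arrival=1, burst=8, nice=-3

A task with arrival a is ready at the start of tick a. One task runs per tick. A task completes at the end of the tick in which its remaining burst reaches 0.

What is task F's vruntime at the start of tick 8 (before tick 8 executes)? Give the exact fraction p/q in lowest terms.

vruntime(F, start of tick 8) = 2048/335

t=0: vr[F=0] → run F
t=1: vr[F=1024/335 G=1024/335] → run F
t=2: vr[F=2048/335 G=1024/335] → run G
t=3: vr[F=2048/335 G=2381824/666985] → run G
t=4: vr[F=2048/335 G=2724864/666985] → run G
t=5: vr[F=2048/335 G=3067904/666985] → run G
t=6: vr[F=2048/335 G=3410944/666985] → run G
t=7: vr[F=2048/335 G=3753984/666985] → run G
t=8: vr[F=2048/335 G=4097024/666985] → run F
t=9: vr[F=3072/335 G=4097024/666985] → run G
t=10: vr[F=3072/335 G=4440064/666985] → run G
t=11: vr[F=3072/335] → run F
t=12: vr[F=4096/335] → run F
t=13: (idle)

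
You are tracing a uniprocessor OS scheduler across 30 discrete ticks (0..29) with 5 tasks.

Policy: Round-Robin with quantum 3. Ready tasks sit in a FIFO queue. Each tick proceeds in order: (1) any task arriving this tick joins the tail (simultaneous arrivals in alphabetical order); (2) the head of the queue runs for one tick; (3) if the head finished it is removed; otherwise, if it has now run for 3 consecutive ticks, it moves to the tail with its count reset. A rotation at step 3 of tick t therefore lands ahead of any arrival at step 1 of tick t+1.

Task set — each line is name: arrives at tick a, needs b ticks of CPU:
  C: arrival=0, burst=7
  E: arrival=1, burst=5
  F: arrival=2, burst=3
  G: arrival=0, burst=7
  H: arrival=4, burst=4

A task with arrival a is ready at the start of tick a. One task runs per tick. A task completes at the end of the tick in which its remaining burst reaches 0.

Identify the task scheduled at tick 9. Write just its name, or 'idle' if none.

running at tick 9 = F

t=0: queue=[C,G] q_used=0 → run C
t=1: queue=[C,G,E] q_used=1 → run C
t=2: queue=[C,G,E,F] q_used=2 → run C
t=3: queue=[G,E,F,C] q_used=0 → run G
t=4: queue=[G,E,F,C,H] q_used=1 → run G
t=5: queue=[G,E,F,C,H] q_used=2 → run G
t=6: queue=[E,F,C,H,G] q_used=0 → run E
t=7: queue=[E,F,C,H,G] q_used=1 → run E
t=8: queue=[E,F,C,H,G] q_used=2 → run E
t=9: queue=[F,C,H,G,E] q_used=0 → run F
t=10: queue=[F,C,H,G,E] q_used=1 → run F
t=11: queue=[F,C,H,G,E] q_used=2 → run F
t=12: queue=[C,H,G,E] q_used=0 → run C
t=13: queue=[C,H,G,E] q_used=1 → run C
t=14: queue=[C,H,G,E] q_used=2 → run C
t=15: queue=[H,G,E,C] q_used=0 → run H
t=16: queue=[H,G,E,C] q_used=1 → run H
t=17: queue=[H,G,E,C] q_used=2 → run H
t=18: queue=[G,E,C,H] q_used=0 → run G
t=19: queue=[G,E,C,H] q_used=1 → run G
t=20: queue=[G,E,C,H] q_used=2 → run G
t=21: queue=[E,C,H,G] q_used=0 → run E
t=22: queue=[E,C,H,G] q_used=1 → run E
t=23: queue=[C,H,G] q_used=0 → run C
t=24: queue=[H,G] q_used=0 → run H
t=25: queue=[G] q_used=0 → run G
t=26: (idle)
t=27: (idle)
t=28: (idle)
t=29: (idle)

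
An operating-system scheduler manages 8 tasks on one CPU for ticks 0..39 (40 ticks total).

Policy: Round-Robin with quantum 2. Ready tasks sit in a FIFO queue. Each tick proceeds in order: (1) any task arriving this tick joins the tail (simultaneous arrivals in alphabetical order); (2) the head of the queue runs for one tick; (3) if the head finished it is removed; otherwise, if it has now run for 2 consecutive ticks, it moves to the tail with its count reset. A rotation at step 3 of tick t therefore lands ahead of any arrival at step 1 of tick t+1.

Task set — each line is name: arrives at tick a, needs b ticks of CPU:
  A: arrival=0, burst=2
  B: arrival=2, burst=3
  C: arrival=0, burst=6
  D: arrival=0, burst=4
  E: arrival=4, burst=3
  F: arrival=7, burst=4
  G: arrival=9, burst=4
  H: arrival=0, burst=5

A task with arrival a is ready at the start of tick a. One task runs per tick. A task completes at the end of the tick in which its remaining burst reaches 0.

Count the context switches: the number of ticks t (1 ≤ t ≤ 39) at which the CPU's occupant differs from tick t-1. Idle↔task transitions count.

context switches = 17

t=0: queue=[A,C,D,H] q_used=0 → run A
t=1: queue=[A,C,D,H] q_used=1 → run A
t=2: queue=[C,D,H,B] q_used=0 → run C
t=3: queue=[C,D,H,B] q_used=1 → run C
t=4: queue=[D,H,B,C,E] q_used=0 → run D
t=5: queue=[D,H,B,C,E] q_used=1 → run D
t=6: queue=[H,B,C,E,D] q_used=0 → run H
t=7: queue=[H,B,C,E,D,F] q_used=1 → run H
t=8: queue=[B,C,E,D,F,H] q_used=0 → run B
t=9: queue=[B,C,E,D,F,H,G] q_used=1 → run B
t=10: queue=[C,E,D,F,H,G,B] q_used=0 → run C
t=11: queue=[C,E,D,F,H,G,B] q_used=1 → run C
t=12: queue=[E,D,F,H,G,B,C] q_used=0 → run E
t=13: queue=[E,D,F,H,G,B,C] q_used=1 → run E
t=14: queue=[D,F,H,G,B,C,E] q_used=0 → run D
t=15: queue=[D,F,H,G,B,C,E] q_used=1 → run D
t=16: queue=[F,H,G,B,C,E] q_used=0 → run F
t=17: queue=[F,H,G,B,C,E] q_used=1 → run F
t=18: queue=[H,G,B,C,E,F] q_used=0 → run H
t=19: queue=[H,G,B,C,E,F] q_used=1 → run H
t=20: queue=[G,B,C,E,F,H] q_used=0 → run G
t=21: queue=[G,B,C,E,F,H] q_used=1 → run G
t=22: queue=[B,C,E,F,H,G] q_used=0 → run B
t=23: queue=[C,E,F,H,G] q_used=0 → run C
t=24: queue=[C,E,F,H,G] q_used=1 → run C
t=25: queue=[E,F,H,G] q_used=0 → run E
t=26: queue=[F,H,G] q_used=0 → run F
t=27: queue=[F,H,G] q_used=1 → run F
t=28: queue=[H,G] q_used=0 → run H
t=29: queue=[G] q_used=0 → run G
t=30: queue=[G] q_used=1 → run G
t=31: (idle)
t=32: (idle)
t=33: (idle)
t=34: (idle)
t=35: (idle)
t=36: (idle)
t=37: (idle)
t=38: (idle)
t=39: (idle)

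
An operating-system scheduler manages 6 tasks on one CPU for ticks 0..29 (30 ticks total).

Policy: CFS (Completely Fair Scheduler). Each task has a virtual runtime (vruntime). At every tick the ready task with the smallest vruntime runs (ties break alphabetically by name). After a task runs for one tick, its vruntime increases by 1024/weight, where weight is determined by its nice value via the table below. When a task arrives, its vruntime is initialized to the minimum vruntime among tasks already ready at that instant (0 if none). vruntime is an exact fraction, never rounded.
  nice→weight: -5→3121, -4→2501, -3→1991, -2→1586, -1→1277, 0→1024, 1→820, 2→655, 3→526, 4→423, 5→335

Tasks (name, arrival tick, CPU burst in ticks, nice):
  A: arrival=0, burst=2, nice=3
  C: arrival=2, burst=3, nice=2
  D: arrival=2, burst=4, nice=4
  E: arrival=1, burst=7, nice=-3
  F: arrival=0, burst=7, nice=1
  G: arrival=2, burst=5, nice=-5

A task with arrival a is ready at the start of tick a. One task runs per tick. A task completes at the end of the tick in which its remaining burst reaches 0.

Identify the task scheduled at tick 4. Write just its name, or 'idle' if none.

t=0: vr[A=0 F=0] → run A
t=1: vr[A=512/263 E=0 F=0] → run E
t=2: vr[A=512/263 C=0 D=0 E=1024/1991 F=0 G=0] → run C
t=3: vr[A=512/263 C=1024/655 D=0 E=1024/1991 F=0 G=0] → run D
t=4: vr[A=512/263 C=1024/655 D=1024/423 E=1024/1991 F=0 G=0] → run F
t=5: vr[A=512/263 C=1024/655 D=1024/423 E=1024/1991 F=256/205 G=0] → run G
t=6: vr[A=512/263 C=1024/655 D=1024/423 E=1024/1991 F=256/205 G=1024/3121] → run G
t=7: vr[A=512/263 C=1024/655 D=1024/423 E=1024/1991 F=256/205 G=2048/3121] → run E
t=8: vr[A=512/263 C=1024/655 D=1024/423 E=2048/1991 F=256/205 G=2048/3121] → run G
t=9: vr[A=512/263 C=1024/655 D=1024/423 E=2048/1991 F=256/205 G=3072/3121] → run G
t=10: vr[A=512/263 C=1024/655 D=1024/423 E=2048/1991 F=256/205 G=4096/3121] → run E
t=11: vr[A=512/263 C=1024/655 D=1024/423 E=3072/1991 F=256/205 G=4096/3121] → run F
t=12: vr[A=512/263 C=1024/655 D=1024/423 E=3072/1991 F=512/205 G=4096/3121] → run G
t=13: vr[A=512/263 C=1024/655 D=1024/423 E=3072/1991 F=512/205] → run E
t=14: vr[A=512/263 C=1024/655 D=1024/423 E=4096/1991 F=512/205] → run C
t=15: vr[A=512/263 C=2048/655 D=1024/423 E=4096/1991 F=512/205] → run A
t=16: vr[C=2048/655 D=1024/423 E=4096/1991 F=512/205] → run E
t=17: vr[C=2048/655 D=1024/423 E=5120/1991 F=512/205] → run D
t=18: vr[C=2048/655 D=2048/423 E=5120/1991 F=512/205] → run F
t=19: vr[C=2048/655 D=2048/423 E=5120/1991 F=768/205] → run E
t=20: vr[C=2048/655 D=2048/423 E=6144/1991 F=768/205] → run E
t=21: vr[C=2048/655 D=2048/423 F=768/205] → run C
t=22: vr[D=2048/423 F=768/205] → run F
t=23: vr[D=2048/423 F=1024/205] → run D
t=24: vr[D=1024/141 F=1024/205] → run F
t=25: vr[D=1024/141 F=256/41] → run F
t=26: vr[D=1024/141 F=1536/205] → run D
t=27: vr[F=1536/205] → run F
t=28: (idle)
t=29: (idle)

running at tick 4 = F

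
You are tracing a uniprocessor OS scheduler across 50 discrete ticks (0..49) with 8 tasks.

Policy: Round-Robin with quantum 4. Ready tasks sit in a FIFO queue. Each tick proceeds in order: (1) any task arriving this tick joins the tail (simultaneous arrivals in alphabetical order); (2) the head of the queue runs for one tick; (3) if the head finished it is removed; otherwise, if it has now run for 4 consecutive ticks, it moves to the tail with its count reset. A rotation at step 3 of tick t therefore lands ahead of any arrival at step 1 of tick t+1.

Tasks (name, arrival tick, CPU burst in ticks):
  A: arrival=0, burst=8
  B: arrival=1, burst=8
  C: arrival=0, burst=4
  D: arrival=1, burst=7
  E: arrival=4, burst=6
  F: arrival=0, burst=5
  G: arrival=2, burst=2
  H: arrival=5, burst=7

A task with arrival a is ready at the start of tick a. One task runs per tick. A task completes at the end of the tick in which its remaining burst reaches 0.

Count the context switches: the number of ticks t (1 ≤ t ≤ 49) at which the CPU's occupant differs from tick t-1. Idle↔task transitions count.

context switches = 14

t=0: queue=[A,C,F] q_used=0 → run A
t=1: queue=[A,C,F,B,D] q_used=1 → run A
t=2: queue=[A,C,F,B,D,G] q_used=2 → run A
t=3: queue=[A,C,F,B,D,G] q_used=3 → run A
t=4: queue=[C,F,B,D,G,A,E] q_used=0 → run C
t=5: queue=[C,F,B,D,G,A,E,H] q_used=1 → run C
t=6: queue=[C,F,B,D,G,A,E,H] q_used=2 → run C
t=7: queue=[C,F,B,D,G,A,E,H] q_used=3 → run C
t=8: queue=[F,B,D,G,A,E,H] q_used=0 → run F
t=9: queue=[F,B,D,G,A,E,H] q_used=1 → run F
t=10: queue=[F,B,D,G,A,E,H] q_used=2 → run F
t=11: queue=[F,B,D,G,A,E,H] q_used=3 → run F
t=12: queue=[B,D,G,A,E,H,F] q_used=0 → run B
t=13: queue=[B,D,G,A,E,H,F] q_used=1 → run B
t=14: queue=[B,D,G,A,E,H,F] q_used=2 → run B
t=15: queue=[B,D,G,A,E,H,F] q_used=3 → run B
t=16: queue=[D,G,A,E,H,F,B] q_used=0 → run D
t=17: queue=[D,G,A,E,H,F,B] q_used=1 → run D
t=18: queue=[D,G,A,E,H,F,B] q_used=2 → run D
t=19: queue=[D,G,A,E,H,F,B] q_used=3 → run D
t=20: queue=[G,A,E,H,F,B,D] q_used=0 → run G
t=21: queue=[G,A,E,H,F,B,D] q_used=1 → run G
t=22: queue=[A,E,H,F,B,D] q_used=0 → run A
t=23: queue=[A,E,H,F,B,D] q_used=1 → run A
t=24: queue=[A,E,H,F,B,D] q_used=2 → run A
t=25: queue=[A,E,H,F,B,D] q_used=3 → run A
t=26: queue=[E,H,F,B,D] q_used=0 → run E
t=27: queue=[E,H,F,B,D] q_used=1 → run E
t=28: queue=[E,H,F,B,D] q_used=2 → run E
t=29: queue=[E,H,F,B,D] q_used=3 → run E
t=30: queue=[H,F,B,D,E] q_used=0 → run H
t=31: queue=[H,F,B,D,E] q_used=1 → run H
t=32: queue=[H,F,B,D,E] q_used=2 → run H
t=33: queue=[H,F,B,D,E] q_used=3 → run H
t=34: queue=[F,B,D,E,H] q_used=0 → run F
t=35: queue=[B,D,E,H] q_used=0 → run B
t=36: queue=[B,D,E,H] q_used=1 → run B
t=37: queue=[B,D,E,H] q_used=2 → run B
t=38: queue=[B,D,E,H] q_used=3 → run B
t=39: queue=[D,E,H] q_used=0 → run D
t=40: queue=[D,E,H] q_used=1 → run D
t=41: queue=[D,E,H] q_used=2 → run D
t=42: queue=[E,H] q_used=0 → run E
t=43: queue=[E,H] q_used=1 → run E
t=44: queue=[H] q_used=0 → run H
t=45: queue=[H] q_used=1 → run H
t=46: queue=[H] q_used=2 → run H
t=47: (idle)
t=48: (idle)
t=49: (idle)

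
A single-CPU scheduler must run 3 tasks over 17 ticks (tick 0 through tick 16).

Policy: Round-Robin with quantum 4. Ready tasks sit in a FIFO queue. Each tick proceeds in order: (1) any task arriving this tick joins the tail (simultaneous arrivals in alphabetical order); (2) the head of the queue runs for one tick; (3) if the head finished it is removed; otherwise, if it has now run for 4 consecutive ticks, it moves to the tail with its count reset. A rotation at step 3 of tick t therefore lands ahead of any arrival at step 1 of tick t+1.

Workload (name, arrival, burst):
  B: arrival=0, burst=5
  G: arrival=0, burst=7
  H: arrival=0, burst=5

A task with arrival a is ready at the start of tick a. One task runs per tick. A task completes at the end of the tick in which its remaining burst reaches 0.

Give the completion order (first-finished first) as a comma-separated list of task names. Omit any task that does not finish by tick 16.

t=0: queue=[B,G,H] q_used=0 → run B
t=1: queue=[B,G,H] q_used=1 → run B
t=2: queue=[B,G,H] q_used=2 → run B
t=3: queue=[B,G,H] q_used=3 → run B
t=4: queue=[G,H,B] q_used=0 → run G
t=5: queue=[G,H,B] q_used=1 → run G
t=6: queue=[G,H,B] q_used=2 → run G
t=7: queue=[G,H,B] q_used=3 → run G
t=8: queue=[H,B,G] q_used=0 → run H
t=9: queue=[H,B,G] q_used=1 → run H
t=10: queue=[H,B,G] q_used=2 → run H
t=11: queue=[H,B,G] q_used=3 → run H
t=12: queue=[B,G,H] q_used=0 → run B
t=13: queue=[G,H] q_used=0 → run G
t=14: queue=[G,H] q_used=1 → run G
t=15: queue=[G,H] q_used=2 → run G
t=16: queue=[H] q_used=0 → run H

completion order = B, G, H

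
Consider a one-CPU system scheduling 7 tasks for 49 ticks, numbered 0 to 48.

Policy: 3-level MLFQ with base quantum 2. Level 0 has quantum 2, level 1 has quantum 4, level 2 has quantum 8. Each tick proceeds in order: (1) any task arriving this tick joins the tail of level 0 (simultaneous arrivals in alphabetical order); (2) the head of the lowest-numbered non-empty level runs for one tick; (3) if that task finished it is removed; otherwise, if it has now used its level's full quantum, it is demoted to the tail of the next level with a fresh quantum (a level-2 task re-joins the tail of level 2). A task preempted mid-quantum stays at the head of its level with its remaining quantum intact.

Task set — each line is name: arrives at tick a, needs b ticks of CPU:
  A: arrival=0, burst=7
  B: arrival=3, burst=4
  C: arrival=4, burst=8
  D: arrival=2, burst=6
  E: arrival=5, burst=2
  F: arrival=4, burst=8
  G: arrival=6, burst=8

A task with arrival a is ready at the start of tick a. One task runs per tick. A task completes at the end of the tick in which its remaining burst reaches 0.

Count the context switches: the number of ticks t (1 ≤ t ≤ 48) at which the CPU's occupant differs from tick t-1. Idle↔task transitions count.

context switches = 17

t=0: L0/L1/L2 = A/-/- → run A
t=1: L0/L1/L2 = A/-/- → run A
t=2: L0/L1/L2 = D/A/- → run D
t=3: L0/L1/L2 = DB/A/- → run D
t=4: L0/L1/L2 = BCF/AD/- → run B
t=5: L0/L1/L2 = BCFE/AD/- → run B
t=6: L0/L1/L2 = CFEG/ADB/- → run C
t=7: L0/L1/L2 = CFEG/ADB/- → run C
t=8: L0/L1/L2 = FEG/ADBC/- → run F
t=9: L0/L1/L2 = FEG/ADBC/- → run F
t=10: L0/L1/L2 = EG/ADBCF/- → run E
t=11: L0/L1/L2 = EG/ADBCF/- → run E
t=12: L0/L1/L2 = G/ADBCF/- → run G
t=13: L0/L1/L2 = G/ADBCF/- → run G
t=14: L0/L1/L2 = -/ADBCFG/- → run A
t=15: L0/L1/L2 = -/ADBCFG/- → run A
t=16: L0/L1/L2 = -/ADBCFG/- → run A
t=17: L0/L1/L2 = -/ADBCFG/- → run A
t=18: L0/L1/L2 = -/DBCFG/A → run D
t=19: L0/L1/L2 = -/DBCFG/A → run D
t=20: L0/L1/L2 = -/DBCFG/A → run D
t=21: L0/L1/L2 = -/DBCFG/A → run D
t=22: L0/L1/L2 = -/BCFG/A → run B
t=23: L0/L1/L2 = -/BCFG/A → run B
t=24: L0/L1/L2 = -/CFG/A → run C
t=25: L0/L1/L2 = -/CFG/A → run C
t=26: L0/L1/L2 = -/CFG/A → run C
t=27: L0/L1/L2 = -/CFG/A → run C
t=28: L0/L1/L2 = -/FG/AC → run F
t=29: L0/L1/L2 = -/FG/AC → run F
t=30: L0/L1/L2 = -/FG/AC → run F
t=31: L0/L1/L2 = -/FG/AC → run F
t=32: L0/L1/L2 = -/G/ACF → run G
t=33: L0/L1/L2 = -/G/ACF → run G
t=34: L0/L1/L2 = -/G/ACF → run G
t=35: L0/L1/L2 = -/G/ACF → run G
t=36: L0/L1/L2 = -/-/ACFG → run A
t=37: L0/L1/L2 = -/-/CFG → run C
t=38: L0/L1/L2 = -/-/CFG → run C
t=39: L0/L1/L2 = -/-/FG → run F
t=40: L0/L1/L2 = -/-/FG → run F
t=41: L0/L1/L2 = -/-/G → run G
t=42: L0/L1/L2 = -/-/G → run G
t=43: (idle)
t=44: (idle)
t=45: (idle)
t=46: (idle)
t=47: (idle)
t=48: (idle)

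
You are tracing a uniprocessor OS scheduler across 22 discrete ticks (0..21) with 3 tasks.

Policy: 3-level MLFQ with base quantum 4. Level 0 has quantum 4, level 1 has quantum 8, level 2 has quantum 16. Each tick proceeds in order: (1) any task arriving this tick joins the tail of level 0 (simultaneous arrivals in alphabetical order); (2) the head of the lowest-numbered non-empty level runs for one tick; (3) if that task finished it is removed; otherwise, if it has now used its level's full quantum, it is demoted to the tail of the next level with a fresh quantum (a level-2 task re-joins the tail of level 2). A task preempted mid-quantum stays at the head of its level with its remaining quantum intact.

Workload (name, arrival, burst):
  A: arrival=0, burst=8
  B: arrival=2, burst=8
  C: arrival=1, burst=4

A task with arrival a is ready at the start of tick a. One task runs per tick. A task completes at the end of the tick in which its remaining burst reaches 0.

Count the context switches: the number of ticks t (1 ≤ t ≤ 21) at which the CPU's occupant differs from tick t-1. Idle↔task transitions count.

context switches = 5

t=0: L0/L1/L2 = A/-/- → run A
t=1: L0/L1/L2 = AC/-/- → run A
t=2: L0/L1/L2 = ACB/-/- → run A
t=3: L0/L1/L2 = ACB/-/- → run A
t=4: L0/L1/L2 = CB/A/- → run C
t=5: L0/L1/L2 = CB/A/- → run C
t=6: L0/L1/L2 = CB/A/- → run C
t=7: L0/L1/L2 = CB/A/- → run C
t=8: L0/L1/L2 = B/A/- → run B
t=9: L0/L1/L2 = B/A/- → run B
t=10: L0/L1/L2 = B/A/- → run B
t=11: L0/L1/L2 = B/A/- → run B
t=12: L0/L1/L2 = -/AB/- → run A
t=13: L0/L1/L2 = -/AB/- → run A
t=14: L0/L1/L2 = -/AB/- → run A
t=15: L0/L1/L2 = -/AB/- → run A
t=16: L0/L1/L2 = -/B/- → run B
t=17: L0/L1/L2 = -/B/- → run B
t=18: L0/L1/L2 = -/B/- → run B
t=19: L0/L1/L2 = -/B/- → run B
t=20: (idle)
t=21: (idle)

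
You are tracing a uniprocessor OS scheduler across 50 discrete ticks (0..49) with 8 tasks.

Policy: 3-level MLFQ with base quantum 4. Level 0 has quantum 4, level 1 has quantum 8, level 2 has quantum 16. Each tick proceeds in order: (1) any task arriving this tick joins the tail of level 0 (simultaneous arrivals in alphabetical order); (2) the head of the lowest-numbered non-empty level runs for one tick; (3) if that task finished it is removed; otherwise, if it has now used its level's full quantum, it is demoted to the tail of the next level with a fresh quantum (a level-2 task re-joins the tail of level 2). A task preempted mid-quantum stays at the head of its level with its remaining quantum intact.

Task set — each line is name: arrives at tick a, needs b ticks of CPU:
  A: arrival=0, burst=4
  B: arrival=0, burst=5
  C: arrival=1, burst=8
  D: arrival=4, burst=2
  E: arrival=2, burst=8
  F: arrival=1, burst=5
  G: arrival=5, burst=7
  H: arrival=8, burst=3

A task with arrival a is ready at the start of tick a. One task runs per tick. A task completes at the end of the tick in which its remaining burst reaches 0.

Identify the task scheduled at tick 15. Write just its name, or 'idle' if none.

running at tick 15 = F

t=0: L0/L1/L2 = AB/-/- → run A
t=1: L0/L1/L2 = ABCF/-/- → run A
t=2: L0/L1/L2 = ABCFE/-/- → run A
t=3: L0/L1/L2 = ABCFE/-/- → run A
t=4: L0/L1/L2 = BCFED/-/- → run B
t=5: L0/L1/L2 = BCFEDG/-/- → run B
t=6: L0/L1/L2 = BCFEDG/-/- → run B
t=7: L0/L1/L2 = BCFEDG/-/- → run B
t=8: L0/L1/L2 = CFEDGH/B/- → run C
t=9: L0/L1/L2 = CFEDGH/B/- → run C
t=10: L0/L1/L2 = CFEDGH/B/- → run C
t=11: L0/L1/L2 = CFEDGH/B/- → run C
t=12: L0/L1/L2 = FEDGH/BC/- → run F
t=13: L0/L1/L2 = FEDGH/BC/- → run F
t=14: L0/L1/L2 = FEDGH/BC/- → run F
t=15: L0/L1/L2 = FEDGH/BC/- → run F
t=16: L0/L1/L2 = EDGH/BCF/- → run E
t=17: L0/L1/L2 = EDGH/BCF/- → run E
t=18: L0/L1/L2 = EDGH/BCF/- → run E
t=19: L0/L1/L2 = EDGH/BCF/- → run E
t=20: L0/L1/L2 = DGH/BCFE/- → run D
t=21: L0/L1/L2 = DGH/BCFE/- → run D
t=22: L0/L1/L2 = GH/BCFE/- → run G
t=23: L0/L1/L2 = GH/BCFE/- → run G
t=24: L0/L1/L2 = GH/BCFE/- → run G
t=25: L0/L1/L2 = GH/BCFE/- → run G
t=26: L0/L1/L2 = H/BCFEG/- → run H
t=27: L0/L1/L2 = H/BCFEG/- → run H
t=28: L0/L1/L2 = H/BCFEG/- → run H
t=29: L0/L1/L2 = -/BCFEG/- → run B
t=30: L0/L1/L2 = -/CFEG/- → run C
t=31: L0/L1/L2 = -/CFEG/- → run C
t=32: L0/L1/L2 = -/CFEG/- → run C
t=33: L0/L1/L2 = -/CFEG/- → run C
t=34: L0/L1/L2 = -/FEG/- → run F
t=35: L0/L1/L2 = -/EG/- → run E
t=36: L0/L1/L2 = -/EG/- → run E
t=37: L0/L1/L2 = -/EG/- → run E
t=38: L0/L1/L2 = -/EG/- → run E
t=39: L0/L1/L2 = -/G/- → run G
t=40: L0/L1/L2 = -/G/- → run G
t=41: L0/L1/L2 = -/G/- → run G
t=42: (idle)
t=43: (idle)
t=44: (idle)
t=45: (idle)
t=46: (idle)
t=47: (idle)
t=48: (idle)
t=49: (idle)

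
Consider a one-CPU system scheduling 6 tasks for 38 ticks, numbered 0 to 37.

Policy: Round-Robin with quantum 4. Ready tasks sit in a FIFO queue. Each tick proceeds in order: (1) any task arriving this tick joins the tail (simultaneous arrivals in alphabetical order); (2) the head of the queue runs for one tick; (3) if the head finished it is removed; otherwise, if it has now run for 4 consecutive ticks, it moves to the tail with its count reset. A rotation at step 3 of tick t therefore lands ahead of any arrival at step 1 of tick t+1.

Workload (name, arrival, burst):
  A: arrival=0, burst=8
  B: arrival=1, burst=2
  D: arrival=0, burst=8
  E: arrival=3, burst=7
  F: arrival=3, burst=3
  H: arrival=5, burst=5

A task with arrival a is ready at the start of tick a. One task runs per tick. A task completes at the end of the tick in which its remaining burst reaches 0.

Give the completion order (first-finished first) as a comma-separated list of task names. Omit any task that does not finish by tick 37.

completion order = B, F, A, D, E, H

t=0: queue=[A,D] q_used=0 → run A
t=1: queue=[A,D,B] q_used=1 → run A
t=2: queue=[A,D,B] q_used=2 → run A
t=3: queue=[A,D,B,E,F] q_used=3 → run A
t=4: queue=[D,B,E,F,A] q_used=0 → run D
t=5: queue=[D,B,E,F,A,H] q_used=1 → run D
t=6: queue=[D,B,E,F,A,H] q_used=2 → run D
t=7: queue=[D,B,E,F,A,H] q_used=3 → run D
t=8: queue=[B,E,F,A,H,D] q_used=0 → run B
t=9: queue=[B,E,F,A,H,D] q_used=1 → run B
t=10: queue=[E,F,A,H,D] q_used=0 → run E
t=11: queue=[E,F,A,H,D] q_used=1 → run E
t=12: queue=[E,F,A,H,D] q_used=2 → run E
t=13: queue=[E,F,A,H,D] q_used=3 → run E
t=14: queue=[F,A,H,D,E] q_used=0 → run F
t=15: queue=[F,A,H,D,E] q_used=1 → run F
t=16: queue=[F,A,H,D,E] q_used=2 → run F
t=17: queue=[A,H,D,E] q_used=0 → run A
t=18: queue=[A,H,D,E] q_used=1 → run A
t=19: queue=[A,H,D,E] q_used=2 → run A
t=20: queue=[A,H,D,E] q_used=3 → run A
t=21: queue=[H,D,E] q_used=0 → run H
t=22: queue=[H,D,E] q_used=1 → run H
t=23: queue=[H,D,E] q_used=2 → run H
t=24: queue=[H,D,E] q_used=3 → run H
t=25: queue=[D,E,H] q_used=0 → run D
t=26: queue=[D,E,H] q_used=1 → run D
t=27: queue=[D,E,H] q_used=2 → run D
t=28: queue=[D,E,H] q_used=3 → run D
t=29: queue=[E,H] q_used=0 → run E
t=30: queue=[E,H] q_used=1 → run E
t=31: queue=[E,H] q_used=2 → run E
t=32: queue=[H] q_used=0 → run H
t=33: (idle)
t=34: (idle)
t=35: (idle)
t=36: (idle)
t=37: (idle)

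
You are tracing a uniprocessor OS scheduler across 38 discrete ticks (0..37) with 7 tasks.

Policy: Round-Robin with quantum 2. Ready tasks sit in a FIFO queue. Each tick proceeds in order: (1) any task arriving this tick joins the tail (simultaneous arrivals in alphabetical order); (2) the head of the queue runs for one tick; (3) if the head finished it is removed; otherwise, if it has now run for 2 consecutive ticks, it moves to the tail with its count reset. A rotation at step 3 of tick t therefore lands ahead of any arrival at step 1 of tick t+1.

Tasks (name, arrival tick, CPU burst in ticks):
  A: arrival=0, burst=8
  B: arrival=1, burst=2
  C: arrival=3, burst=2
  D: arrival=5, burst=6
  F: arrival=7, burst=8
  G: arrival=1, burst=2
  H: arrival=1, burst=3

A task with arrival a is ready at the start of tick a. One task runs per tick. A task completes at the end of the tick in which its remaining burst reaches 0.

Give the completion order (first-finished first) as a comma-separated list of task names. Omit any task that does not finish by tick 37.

t=0: queue=[A] q_used=0 → run A
t=1: queue=[A,B,G,H] q_used=1 → run A
t=2: queue=[B,G,H,A] q_used=0 → run B
t=3: queue=[B,G,H,A,C] q_used=1 → run B
t=4: queue=[G,H,A,C] q_used=0 → run G
t=5: queue=[G,H,A,C,D] q_used=1 → run G
t=6: queue=[H,A,C,D] q_used=0 → run H
t=7: queue=[H,A,C,D,F] q_used=1 → run H
t=8: queue=[A,C,D,F,H] q_used=0 → run A
t=9: queue=[A,C,D,F,H] q_used=1 → run A
t=10: queue=[C,D,F,H,A] q_used=0 → run C
t=11: queue=[C,D,F,H,A] q_used=1 → run C
t=12: queue=[D,F,H,A] q_used=0 → run D
t=13: queue=[D,F,H,A] q_used=1 → run D
t=14: queue=[F,H,A,D] q_used=0 → run F
t=15: queue=[F,H,A,D] q_used=1 → run F
t=16: queue=[H,A,D,F] q_used=0 → run H
t=17: queue=[A,D,F] q_used=0 → run A
t=18: queue=[A,D,F] q_used=1 → run A
t=19: queue=[D,F,A] q_used=0 → run D
t=20: queue=[D,F,A] q_used=1 → run D
t=21: queue=[F,A,D] q_used=0 → run F
t=22: queue=[F,A,D] q_used=1 → run F
t=23: queue=[A,D,F] q_used=0 → run A
t=24: queue=[A,D,F] q_used=1 → run A
t=25: queue=[D,F] q_used=0 → run D
t=26: queue=[D,F] q_used=1 → run D
t=27: queue=[F] q_used=0 → run F
t=28: queue=[F] q_used=1 → run F
t=29: queue=[F] q_used=0 → run F
t=30: queue=[F] q_used=1 → run F
t=31: (idle)
t=32: (idle)
t=33: (idle)
t=34: (idle)
t=35: (idle)
t=36: (idle)
t=37: (idle)

completion order = B, G, C, H, A, D, F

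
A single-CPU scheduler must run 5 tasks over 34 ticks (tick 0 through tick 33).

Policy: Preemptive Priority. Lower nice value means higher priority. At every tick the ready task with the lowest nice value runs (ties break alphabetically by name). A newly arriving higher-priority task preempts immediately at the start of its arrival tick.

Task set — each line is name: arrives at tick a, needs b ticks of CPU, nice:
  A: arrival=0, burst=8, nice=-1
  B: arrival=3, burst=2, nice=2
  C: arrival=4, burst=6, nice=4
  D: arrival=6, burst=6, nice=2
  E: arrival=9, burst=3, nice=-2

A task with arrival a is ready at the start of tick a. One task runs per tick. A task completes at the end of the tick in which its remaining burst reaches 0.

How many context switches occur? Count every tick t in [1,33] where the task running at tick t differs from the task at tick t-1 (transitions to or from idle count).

context switches = 6

t=0: ready={A} → run A
t=1: ready={A} → run A
t=2: ready={A} → run A
t=3: ready={A,B} → run A
t=4: ready={A,B,C} → run A
t=5: ready={A,B,C} → run A
t=6: ready={A,B,C,D} → run A
t=7: ready={A,B,C,D} → run A
t=8: ready={B,C,D} → run B
t=9: ready={B,C,D,E} → run E
t=10: ready={B,C,D,E} → run E
t=11: ready={B,C,D,E} → run E
t=12: ready={B,C,D} → run B
t=13: ready={C,D} → run D
t=14: ready={C,D} → run D
t=15: ready={C,D} → run D
t=16: ready={C,D} → run D
t=17: ready={C,D} → run D
t=18: ready={C,D} → run D
t=19: ready={C} → run C
t=20: ready={C} → run C
t=21: ready={C} → run C
t=22: ready={C} → run C
t=23: ready={C} → run C
t=24: ready={C} → run C
t=25: (idle)
t=26: (idle)
t=27: (idle)
t=28: (idle)
t=29: (idle)
t=30: (idle)
t=31: (idle)
t=32: (idle)
t=33: (idle)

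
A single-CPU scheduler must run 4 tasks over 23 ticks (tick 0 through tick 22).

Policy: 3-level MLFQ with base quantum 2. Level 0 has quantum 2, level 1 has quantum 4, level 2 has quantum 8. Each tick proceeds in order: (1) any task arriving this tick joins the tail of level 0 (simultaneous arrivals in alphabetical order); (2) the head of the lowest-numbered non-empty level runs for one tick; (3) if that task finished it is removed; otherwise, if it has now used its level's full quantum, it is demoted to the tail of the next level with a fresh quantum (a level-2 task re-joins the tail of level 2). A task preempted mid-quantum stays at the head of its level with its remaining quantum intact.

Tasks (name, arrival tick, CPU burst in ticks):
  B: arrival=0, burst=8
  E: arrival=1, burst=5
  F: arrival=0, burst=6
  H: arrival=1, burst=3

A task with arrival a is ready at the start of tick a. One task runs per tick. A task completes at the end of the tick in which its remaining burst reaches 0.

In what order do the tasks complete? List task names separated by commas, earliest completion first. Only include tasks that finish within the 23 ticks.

completion order = F, E, H, B

t=0: L0/L1/L2 = BF/-/- → run B
t=1: L0/L1/L2 = BFEH/-/- → run B
t=2: L0/L1/L2 = FEH/B/- → run F
t=3: L0/L1/L2 = FEH/B/- → run F
t=4: L0/L1/L2 = EH/BF/- → run E
t=5: L0/L1/L2 = EH/BF/- → run E
t=6: L0/L1/L2 = H/BFE/- → run H
t=7: L0/L1/L2 = H/BFE/- → run H
t=8: L0/L1/L2 = -/BFEH/- → run B
t=9: L0/L1/L2 = -/BFEH/- → run B
t=10: L0/L1/L2 = -/BFEH/- → run B
t=11: L0/L1/L2 = -/BFEH/- → run B
t=12: L0/L1/L2 = -/FEH/B → run F
t=13: L0/L1/L2 = -/FEH/B → run F
t=14: L0/L1/L2 = -/FEH/B → run F
t=15: L0/L1/L2 = -/FEH/B → run F
t=16: L0/L1/L2 = -/EH/B → run E
t=17: L0/L1/L2 = -/EH/B → run E
t=18: L0/L1/L2 = -/EH/B → run E
t=19: L0/L1/L2 = -/H/B → run H
t=20: L0/L1/L2 = -/-/B → run B
t=21: L0/L1/L2 = -/-/B → run B
t=22: (idle)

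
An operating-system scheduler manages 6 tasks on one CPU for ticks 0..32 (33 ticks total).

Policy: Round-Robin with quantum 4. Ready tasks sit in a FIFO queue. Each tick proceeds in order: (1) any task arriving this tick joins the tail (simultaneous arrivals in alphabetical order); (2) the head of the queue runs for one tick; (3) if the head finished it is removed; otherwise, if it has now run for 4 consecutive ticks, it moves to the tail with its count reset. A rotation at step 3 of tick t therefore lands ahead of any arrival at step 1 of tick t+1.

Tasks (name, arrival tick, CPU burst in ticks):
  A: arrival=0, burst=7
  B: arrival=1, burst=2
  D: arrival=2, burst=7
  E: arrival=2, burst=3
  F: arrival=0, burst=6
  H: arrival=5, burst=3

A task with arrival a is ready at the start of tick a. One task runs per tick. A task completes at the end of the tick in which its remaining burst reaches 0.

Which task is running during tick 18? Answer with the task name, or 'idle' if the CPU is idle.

running at tick 18 = A

t=0: queue=[A,F] q_used=0 → run A
t=1: queue=[A,F,B] q_used=1 → run A
t=2: queue=[A,F,B,D,E] q_used=2 → run A
t=3: queue=[A,F,B,D,E] q_used=3 → run A
t=4: queue=[F,B,D,E,A] q_used=0 → run F
t=5: queue=[F,B,D,E,A,H] q_used=1 → run F
t=6: queue=[F,B,D,E,A,H] q_used=2 → run F
t=7: queue=[F,B,D,E,A,H] q_used=3 → run F
t=8: queue=[B,D,E,A,H,F] q_used=0 → run B
t=9: queue=[B,D,E,A,H,F] q_used=1 → run B
t=10: queue=[D,E,A,H,F] q_used=0 → run D
t=11: queue=[D,E,A,H,F] q_used=1 → run D
t=12: queue=[D,E,A,H,F] q_used=2 → run D
t=13: queue=[D,E,A,H,F] q_used=3 → run D
t=14: queue=[E,A,H,F,D] q_used=0 → run E
t=15: queue=[E,A,H,F,D] q_used=1 → run E
t=16: queue=[E,A,H,F,D] q_used=2 → run E
t=17: queue=[A,H,F,D] q_used=0 → run A
t=18: queue=[A,H,F,D] q_used=1 → run A
t=19: queue=[A,H,F,D] q_used=2 → run A
t=20: queue=[H,F,D] q_used=0 → run H
t=21: queue=[H,F,D] q_used=1 → run H
t=22: queue=[H,F,D] q_used=2 → run H
t=23: queue=[F,D] q_used=0 → run F
t=24: queue=[F,D] q_used=1 → run F
t=25: queue=[D] q_used=0 → run D
t=26: queue=[D] q_used=1 → run D
t=27: queue=[D] q_used=2 → run D
t=28: (idle)
t=29: (idle)
t=30: (idle)
t=31: (idle)
t=32: (idle)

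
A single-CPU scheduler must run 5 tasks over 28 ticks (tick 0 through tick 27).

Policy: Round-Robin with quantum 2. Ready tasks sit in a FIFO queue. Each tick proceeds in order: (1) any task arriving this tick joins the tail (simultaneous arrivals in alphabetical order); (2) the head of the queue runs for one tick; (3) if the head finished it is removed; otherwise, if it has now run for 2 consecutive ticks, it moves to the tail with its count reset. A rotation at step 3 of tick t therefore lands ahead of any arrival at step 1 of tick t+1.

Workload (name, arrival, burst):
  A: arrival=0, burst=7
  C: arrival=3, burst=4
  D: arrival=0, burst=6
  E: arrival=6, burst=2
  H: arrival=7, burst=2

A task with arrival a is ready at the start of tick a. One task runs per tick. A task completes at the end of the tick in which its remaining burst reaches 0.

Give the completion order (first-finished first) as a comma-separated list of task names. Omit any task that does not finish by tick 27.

completion order = E, H, C, D, A

t=0: queue=[A,D] q_used=0 → run A
t=1: queue=[A,D] q_used=1 → run A
t=2: queue=[D,A] q_used=0 → run D
t=3: queue=[D,A,C] q_used=1 → run D
t=4: queue=[A,C,D] q_used=0 → run A
t=5: queue=[A,C,D] q_used=1 → run A
t=6: queue=[C,D,A,E] q_used=0 → run C
t=7: queue=[C,D,A,E,H] q_used=1 → run C
t=8: queue=[D,A,E,H,C] q_used=0 → run D
t=9: queue=[D,A,E,H,C] q_used=1 → run D
t=10: queue=[A,E,H,C,D] q_used=0 → run A
t=11: queue=[A,E,H,C,D] q_used=1 → run A
t=12: queue=[E,H,C,D,A] q_used=0 → run E
t=13: queue=[E,H,C,D,A] q_used=1 → run E
t=14: queue=[H,C,D,A] q_used=0 → run H
t=15: queue=[H,C,D,A] q_used=1 → run H
t=16: queue=[C,D,A] q_used=0 → run C
t=17: queue=[C,D,A] q_used=1 → run C
t=18: queue=[D,A] q_used=0 → run D
t=19: queue=[D,A] q_used=1 → run D
t=20: queue=[A] q_used=0 → run A
t=21: (idle)
t=22: (idle)
t=23: (idle)
t=24: (idle)
t=25: (idle)
t=26: (idle)
t=27: (idle)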